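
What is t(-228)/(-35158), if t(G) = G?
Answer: 114/17579 ≈ 0.0064850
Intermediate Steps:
t(-228)/(-35158) = -228/(-35158) = -228*(-1/35158) = 114/17579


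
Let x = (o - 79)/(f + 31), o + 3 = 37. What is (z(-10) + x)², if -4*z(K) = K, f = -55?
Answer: 1225/64 ≈ 19.141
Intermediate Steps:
z(K) = -K/4
o = 34 (o = -3 + 37 = 34)
x = 15/8 (x = (34 - 79)/(-55 + 31) = -45/(-24) = -45*(-1/24) = 15/8 ≈ 1.8750)
(z(-10) + x)² = (-¼*(-10) + 15/8)² = (5/2 + 15/8)² = (35/8)² = 1225/64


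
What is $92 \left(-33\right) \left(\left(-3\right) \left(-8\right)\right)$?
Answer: $-72864$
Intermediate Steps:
$92 \left(-33\right) \left(\left(-3\right) \left(-8\right)\right) = \left(-3036\right) 24 = -72864$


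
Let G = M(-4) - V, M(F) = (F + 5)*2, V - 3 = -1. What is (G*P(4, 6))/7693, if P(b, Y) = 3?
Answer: 0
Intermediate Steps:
V = 2 (V = 3 - 1 = 2)
M(F) = 10 + 2*F (M(F) = (5 + F)*2 = 10 + 2*F)
G = 0 (G = (10 + 2*(-4)) - 1*2 = (10 - 8) - 2 = 2 - 2 = 0)
(G*P(4, 6))/7693 = (0*3)/7693 = 0*(1/7693) = 0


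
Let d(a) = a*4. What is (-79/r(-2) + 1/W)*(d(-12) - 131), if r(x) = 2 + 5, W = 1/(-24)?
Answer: 44213/7 ≈ 6316.1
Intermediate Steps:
W = -1/24 ≈ -0.041667
r(x) = 7
d(a) = 4*a
(-79/r(-2) + 1/W)*(d(-12) - 131) = (-79/7 + 1/(-1/24))*(4*(-12) - 131) = (-79*⅐ + 1*(-24))*(-48 - 131) = (-79/7 - 24)*(-179) = -247/7*(-179) = 44213/7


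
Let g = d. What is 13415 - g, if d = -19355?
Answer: 32770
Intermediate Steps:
g = -19355
13415 - g = 13415 - 1*(-19355) = 13415 + 19355 = 32770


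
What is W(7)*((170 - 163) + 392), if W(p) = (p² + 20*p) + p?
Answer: 78204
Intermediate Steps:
W(p) = p² + 21*p
W(7)*((170 - 163) + 392) = (7*(21 + 7))*((170 - 163) + 392) = (7*28)*(7 + 392) = 196*399 = 78204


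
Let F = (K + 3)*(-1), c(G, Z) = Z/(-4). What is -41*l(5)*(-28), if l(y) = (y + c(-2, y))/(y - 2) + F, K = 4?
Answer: -6601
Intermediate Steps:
c(G, Z) = -Z/4 (c(G, Z) = Z*(-¼) = -Z/4)
F = -7 (F = (4 + 3)*(-1) = 7*(-1) = -7)
l(y) = -7 + 3*y/(4*(-2 + y)) (l(y) = (y - y/4)/(y - 2) - 7 = (3*y/4)/(-2 + y) - 7 = 3*y/(4*(-2 + y)) - 7 = -7 + 3*y/(4*(-2 + y)))
-41*l(5)*(-28) = -41*(56 - 25*5)/(4*(-2 + 5))*(-28) = -41*(56 - 125)/(4*3)*(-28) = -41*(-69)/(4*3)*(-28) = -41*(-23/4)*(-28) = (943/4)*(-28) = -6601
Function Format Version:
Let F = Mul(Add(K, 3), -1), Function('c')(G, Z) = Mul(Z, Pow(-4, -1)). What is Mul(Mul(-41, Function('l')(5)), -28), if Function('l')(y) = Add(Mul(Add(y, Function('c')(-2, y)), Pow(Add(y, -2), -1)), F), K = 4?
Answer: -6601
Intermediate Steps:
Function('c')(G, Z) = Mul(Rational(-1, 4), Z) (Function('c')(G, Z) = Mul(Z, Rational(-1, 4)) = Mul(Rational(-1, 4), Z))
F = -7 (F = Mul(Add(4, 3), -1) = Mul(7, -1) = -7)
Function('l')(y) = Add(-7, Mul(Rational(3, 4), y, Pow(Add(-2, y), -1))) (Function('l')(y) = Add(Mul(Add(y, Mul(Rational(-1, 4), y)), Pow(Add(y, -2), -1)), -7) = Add(Mul(Mul(Rational(3, 4), y), Pow(Add(-2, y), -1)), -7) = Add(Mul(Rational(3, 4), y, Pow(Add(-2, y), -1)), -7) = Add(-7, Mul(Rational(3, 4), y, Pow(Add(-2, y), -1))))
Mul(Mul(-41, Function('l')(5)), -28) = Mul(Mul(-41, Mul(Rational(1, 4), Pow(Add(-2, 5), -1), Add(56, Mul(-25, 5)))), -28) = Mul(Mul(-41, Mul(Rational(1, 4), Pow(3, -1), Add(56, -125))), -28) = Mul(Mul(-41, Mul(Rational(1, 4), Rational(1, 3), -69)), -28) = Mul(Mul(-41, Rational(-23, 4)), -28) = Mul(Rational(943, 4), -28) = -6601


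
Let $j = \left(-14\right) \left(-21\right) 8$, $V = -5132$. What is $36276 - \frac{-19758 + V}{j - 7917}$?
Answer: $\frac{40370210}{1113} \approx 36272.0$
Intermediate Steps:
$j = 2352$ ($j = 294 \cdot 8 = 2352$)
$36276 - \frac{-19758 + V}{j - 7917} = 36276 - \frac{-19758 - 5132}{2352 - 7917} = 36276 - - \frac{24890}{-5565} = 36276 - \left(-24890\right) \left(- \frac{1}{5565}\right) = 36276 - \frac{4978}{1113} = \frac{40370210}{1113}$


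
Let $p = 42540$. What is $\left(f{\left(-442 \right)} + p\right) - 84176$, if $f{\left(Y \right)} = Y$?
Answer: $-42078$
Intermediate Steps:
$\left(f{\left(-442 \right)} + p\right) - 84176 = \left(-442 + 42540\right) - 84176 = 42098 - 84176 = -42078$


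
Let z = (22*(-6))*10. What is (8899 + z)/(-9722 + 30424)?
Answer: 689/1882 ≈ 0.36610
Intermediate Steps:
z = -1320 (z = -132*10 = -1320)
(8899 + z)/(-9722 + 30424) = (8899 - 1320)/(-9722 + 30424) = 7579/20702 = 7579*(1/20702) = 689/1882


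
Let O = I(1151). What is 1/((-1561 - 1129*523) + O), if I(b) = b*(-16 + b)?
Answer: 1/714357 ≈ 1.3999e-6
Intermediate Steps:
O = 1306385 (O = 1151*(-16 + 1151) = 1151*1135 = 1306385)
1/((-1561 - 1129*523) + O) = 1/((-1561 - 1129*523) + 1306385) = 1/((-1561 - 590467) + 1306385) = 1/(-592028 + 1306385) = 1/714357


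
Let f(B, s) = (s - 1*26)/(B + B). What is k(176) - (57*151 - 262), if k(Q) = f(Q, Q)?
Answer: -1468645/176 ≈ -8344.6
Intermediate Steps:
f(B, s) = (-26 + s)/(2*B) (f(B, s) = (s - 26)/((2*B)) = (-26 + s)*(1/(2*B)) = (-26 + s)/(2*B))
k(Q) = (-26 + Q)/(2*Q)
k(176) - (57*151 - 262) = (1/2)*(-26 + 176)/176 - (57*151 - 262) = (1/2)*(1/176)*150 - (8607 - 262) = 75/176 - 1*8345 = 75/176 - 8345 = -1468645/176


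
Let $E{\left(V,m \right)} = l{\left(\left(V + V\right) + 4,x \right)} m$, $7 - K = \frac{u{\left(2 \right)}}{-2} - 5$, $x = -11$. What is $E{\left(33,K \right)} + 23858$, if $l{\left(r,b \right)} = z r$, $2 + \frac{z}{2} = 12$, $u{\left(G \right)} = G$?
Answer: $42058$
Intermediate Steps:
$K = 13$ ($K = 7 - \left(\frac{1}{-2} \cdot 2 - 5\right) = 7 - \left(\left(- \frac{1}{2}\right) 2 - 5\right) = 7 - \left(-1 - 5\right) = 7 - -6 = 7 + 6 = 13$)
$z = 20$ ($z = -4 + 2 \cdot 12 = -4 + 24 = 20$)
$l{\left(r,b \right)} = 20 r$
$E{\left(V,m \right)} = m \left(80 + 40 V\right)$ ($E{\left(V,m \right)} = 20 \left(\left(V + V\right) + 4\right) m = 20 \left(2 V + 4\right) m = 20 \left(4 + 2 V\right) m = \left(80 + 40 V\right) m = m \left(80 + 40 V\right)$)
$E{\left(33,K \right)} + 23858 = 40 \cdot 13 \left(2 + 33\right) + 23858 = 40 \cdot 13 \cdot 35 + 23858 = 18200 + 23858 = 42058$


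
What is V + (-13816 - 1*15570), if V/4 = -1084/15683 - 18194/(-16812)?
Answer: -1936730149220/65915649 ≈ -29382.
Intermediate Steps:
V = 267112294/65915649 (V = 4*(-1084/15683 - 18194/(-16812)) = 4*(-1084*1/15683 - 18194*(-1/16812)) = 4*(-1084/15683 + 9097/8406) = 4*(133556147/131831298) = 267112294/65915649 ≈ 4.0523)
V + (-13816 - 1*15570) = 267112294/65915649 + (-13816 - 1*15570) = 267112294/65915649 + (-13816 - 15570) = 267112294/65915649 - 29386 = -1936730149220/65915649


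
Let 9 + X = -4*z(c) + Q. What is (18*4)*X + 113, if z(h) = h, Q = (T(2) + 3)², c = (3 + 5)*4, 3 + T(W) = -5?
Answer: -7951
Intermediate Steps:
T(W) = -8 (T(W) = -3 - 5 = -8)
c = 32 (c = 8*4 = 32)
Q = 25 (Q = (-8 + 3)² = (-5)² = 25)
X = -112 (X = -9 + (-4*32 + 25) = -9 + (-128 + 25) = -9 - 103 = -112)
(18*4)*X + 113 = (18*4)*(-112) + 113 = 72*(-112) + 113 = -8064 + 113 = -7951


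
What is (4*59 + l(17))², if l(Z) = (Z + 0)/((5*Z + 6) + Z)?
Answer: 650505025/11664 ≈ 55770.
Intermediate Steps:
l(Z) = Z/(6 + 6*Z) (l(Z) = Z/((6 + 5*Z) + Z) = Z/(6 + 6*Z))
(4*59 + l(17))² = (4*59 + (⅙)*17/(1 + 17))² = (236 + (⅙)*17/18)² = (236 + (⅙)*17*(1/18))² = (236 + 17/108)² = (25505/108)² = 650505025/11664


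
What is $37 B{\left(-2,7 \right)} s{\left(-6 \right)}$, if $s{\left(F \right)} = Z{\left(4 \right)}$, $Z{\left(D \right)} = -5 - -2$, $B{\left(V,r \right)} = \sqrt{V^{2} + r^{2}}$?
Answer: $- 111 \sqrt{53} \approx -808.09$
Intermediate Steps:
$Z{\left(D \right)} = -3$ ($Z{\left(D \right)} = -5 + 2 = -3$)
$s{\left(F \right)} = -3$
$37 B{\left(-2,7 \right)} s{\left(-6 \right)} = 37 \sqrt{\left(-2\right)^{2} + 7^{2}} \left(-3\right) = 37 \sqrt{4 + 49} \left(-3\right) = 37 \sqrt{53} \left(-3\right) = - 111 \sqrt{53}$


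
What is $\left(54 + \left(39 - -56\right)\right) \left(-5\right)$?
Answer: $-745$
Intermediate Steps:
$\left(54 + \left(39 - -56\right)\right) \left(-5\right) = \left(54 + \left(39 + 56\right)\right) \left(-5\right) = \left(54 + 95\right) \left(-5\right) = 149 \left(-5\right) = -745$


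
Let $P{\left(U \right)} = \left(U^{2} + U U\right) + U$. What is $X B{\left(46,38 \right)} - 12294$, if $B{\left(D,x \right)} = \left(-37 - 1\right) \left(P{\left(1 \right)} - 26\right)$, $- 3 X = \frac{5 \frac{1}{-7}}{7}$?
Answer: $- \frac{1802848}{147} \approx -12264.0$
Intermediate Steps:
$P{\left(U \right)} = U + 2 U^{2}$ ($P{\left(U \right)} = \left(U^{2} + U^{2}\right) + U = 2 U^{2} + U = U + 2 U^{2}$)
$X = \frac{5}{147}$ ($X = - \frac{\frac{5}{-7} \cdot \frac{1}{7}}{3} = - \frac{5 \left(- \frac{1}{7}\right) \frac{1}{7}}{3} = - \frac{\left(- \frac{5}{7}\right) \frac{1}{7}}{3} = \left(- \frac{1}{3}\right) \left(- \frac{5}{49}\right) = \frac{5}{147} \approx 0.034014$)
$B{\left(D,x \right)} = 874$ ($B{\left(D,x \right)} = \left(-37 - 1\right) \left(1 \left(1 + 2 \cdot 1\right) - 26\right) = - 38 \left(1 \left(1 + 2\right) - 26\right) = - 38 \left(1 \cdot 3 - 26\right) = - 38 \left(3 - 26\right) = \left(-38\right) \left(-23\right) = 874$)
$X B{\left(46,38 \right)} - 12294 = \frac{5}{147} \cdot 874 - 12294 = \frac{4370}{147} - 12294 = - \frac{1802848}{147}$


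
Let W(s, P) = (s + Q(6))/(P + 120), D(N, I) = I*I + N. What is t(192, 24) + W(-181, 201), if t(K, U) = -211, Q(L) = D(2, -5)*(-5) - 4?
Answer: -68051/321 ≈ -212.00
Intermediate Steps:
D(N, I) = N + I² (D(N, I) = I² + N = N + I²)
Q(L) = -139 (Q(L) = (2 + (-5)²)*(-5) - 4 = (2 + 25)*(-5) - 4 = 27*(-5) - 4 = -135 - 4 = -139)
W(s, P) = (-139 + s)/(120 + P) (W(s, P) = (s - 139)/(P + 120) = (-139 + s)/(120 + P))
t(192, 24) + W(-181, 201) = -211 + (-139 - 181)/(120 + 201) = -211 - 320/321 = -68051/321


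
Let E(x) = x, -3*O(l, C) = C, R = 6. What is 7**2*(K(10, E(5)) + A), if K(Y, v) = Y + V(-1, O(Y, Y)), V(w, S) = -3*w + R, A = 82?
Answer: 4949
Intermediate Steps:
O(l, C) = -C/3
V(w, S) = 6 - 3*w (V(w, S) = -3*w + 6 = 6 - 3*w)
K(Y, v) = 9 + Y (K(Y, v) = Y + (6 - 3*(-1)) = Y + (6 + 3) = Y + 9 = 9 + Y)
7**2*(K(10, E(5)) + A) = 7**2*((9 + 10) + 82) = 49*(19 + 82) = 49*101 = 4949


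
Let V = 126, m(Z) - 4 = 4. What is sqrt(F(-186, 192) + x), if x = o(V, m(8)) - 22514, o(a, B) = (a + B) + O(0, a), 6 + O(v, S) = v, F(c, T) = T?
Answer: 9*I*sqrt(274) ≈ 148.98*I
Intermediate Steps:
m(Z) = 8 (m(Z) = 4 + 4 = 8)
O(v, S) = -6 + v
o(a, B) = -6 + B + a (o(a, B) = (a + B) + (-6 + 0) = (B + a) - 6 = -6 + B + a)
x = -22386 (x = (-6 + 8 + 126) - 22514 = 128 - 22514 = -22386)
sqrt(F(-186, 192) + x) = sqrt(192 - 22386) = sqrt(-22194) = 9*I*sqrt(274)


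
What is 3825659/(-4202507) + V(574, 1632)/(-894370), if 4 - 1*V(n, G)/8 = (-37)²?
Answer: -337566326339/375859618559 ≈ -0.89812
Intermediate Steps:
V(n, G) = -10920 (V(n, G) = 32 - 8*(-37)² = 32 - 8*1369 = 32 - 10952 = -10920)
3825659/(-4202507) + V(574, 1632)/(-894370) = 3825659/(-4202507) - 10920/(-894370) = 3825659*(-1/4202507) - 10920*(-1/894370) = -3825659/4202507 + 1092/89437 = -337566326339/375859618559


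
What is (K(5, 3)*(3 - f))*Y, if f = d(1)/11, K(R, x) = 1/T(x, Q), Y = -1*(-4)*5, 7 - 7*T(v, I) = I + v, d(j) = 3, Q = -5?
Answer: 1400/33 ≈ 42.424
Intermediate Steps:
T(v, I) = 1 - I/7 - v/7 (T(v, I) = 1 - (I + v)/7 = 1 + (-I/7 - v/7) = 1 - I/7 - v/7)
Y = 20 (Y = 4*5 = 20)
K(R, x) = 1/(12/7 - x/7) (K(R, x) = 1/(1 - ⅐*(-5) - x/7) = 1/(1 + 5/7 - x/7) = 1/(12/7 - x/7))
f = 3/11 ≈ 0.27273
(K(5, 3)*(3 - f))*Y = ((-7/(-12 + 3))*(3 - 1*3/11))*20 = ((-7/(-9))*(3 - 3/11))*20 = (-7*(-⅑)*(30/11))*20 = ((7/9)*(30/11))*20 = (70/33)*20 = 1400/33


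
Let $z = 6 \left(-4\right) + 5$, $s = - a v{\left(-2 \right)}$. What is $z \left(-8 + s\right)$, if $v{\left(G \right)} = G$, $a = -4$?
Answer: $304$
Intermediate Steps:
$s = -8$ ($s = - \left(-4\right) \left(-2\right) = \left(-1\right) 8 = -8$)
$z = -19$ ($z = -24 + 5 = -19$)
$z \left(-8 + s\right) = - 19 \left(-8 - 8\right) = \left(-19\right) \left(-16\right) = 304$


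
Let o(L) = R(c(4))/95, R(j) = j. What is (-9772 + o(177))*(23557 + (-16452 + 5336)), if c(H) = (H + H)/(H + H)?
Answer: -11549465499/95 ≈ -1.2157e+8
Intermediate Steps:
c(H) = 1 (c(H) = (2*H)/((2*H)) = (2*H)*(1/(2*H)) = 1)
o(L) = 1/95
(-9772 + o(177))*(23557 + (-16452 + 5336)) = (-9772 + 1/95)*(23557 + (-16452 + 5336)) = -928339*(23557 - 11116)/95 = -928339/95*12441 = -11549465499/95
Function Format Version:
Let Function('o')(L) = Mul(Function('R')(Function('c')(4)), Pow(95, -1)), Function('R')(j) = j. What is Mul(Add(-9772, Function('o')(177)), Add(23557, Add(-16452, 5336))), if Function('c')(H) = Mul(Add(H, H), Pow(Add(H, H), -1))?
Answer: Rational(-11549465499, 95) ≈ -1.2157e+8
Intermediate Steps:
Function('c')(H) = 1 (Function('c')(H) = Mul(Mul(2, H), Pow(Mul(2, H), -1)) = Mul(Mul(2, H), Mul(Rational(1, 2), Pow(H, -1))) = 1)
Function('o')(L) = Rational(1, 95) (Function('o')(L) = Mul(1, Pow(95, -1)) = Mul(1, Rational(1, 95)) = Rational(1, 95))
Mul(Add(-9772, Function('o')(177)), Add(23557, Add(-16452, 5336))) = Mul(Add(-9772, Rational(1, 95)), Add(23557, Add(-16452, 5336))) = Mul(Rational(-928339, 95), Add(23557, -11116)) = Mul(Rational(-928339, 95), 12441) = Rational(-11549465499, 95)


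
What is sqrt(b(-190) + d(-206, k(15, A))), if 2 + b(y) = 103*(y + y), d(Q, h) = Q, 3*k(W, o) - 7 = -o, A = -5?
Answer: 6*I*sqrt(1093) ≈ 198.36*I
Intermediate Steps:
k(W, o) = 7/3 - o/3 (k(W, o) = 7/3 + (-o)/3 = 7/3 - o/3)
b(y) = -2 + 206*y (b(y) = -2 + 103*(y + y) = -2 + 103*(2*y) = -2 + 206*y)
sqrt(b(-190) + d(-206, k(15, A))) = sqrt((-2 + 206*(-190)) - 206) = sqrt((-2 - 39140) - 206) = sqrt(-39142 - 206) = sqrt(-39348) = 6*I*sqrt(1093)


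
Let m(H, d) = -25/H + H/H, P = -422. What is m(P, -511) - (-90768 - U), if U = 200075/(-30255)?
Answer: 231763903363/2553522 ≈ 90763.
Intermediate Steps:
m(H, d) = 1 - 25/H (m(H, d) = -25/H + 1 = 1 - 25/H)
U = -40015/6051 (U = 200075*(-1/30255) = -40015/6051 ≈ -6.6130)
m(P, -511) - (-90768 - U) = (-25 - 422)/(-422) - (-90768 - 1*(-40015/6051)) = -1/422*(-447) - (-90768 + 40015/6051) = 447/422 - 1*(-549197153/6051) = 447/422 + 549197153/6051 = 231763903363/2553522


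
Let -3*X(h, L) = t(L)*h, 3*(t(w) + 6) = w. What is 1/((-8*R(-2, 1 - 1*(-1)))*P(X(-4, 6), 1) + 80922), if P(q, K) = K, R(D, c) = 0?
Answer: 1/80922 ≈ 1.2358e-5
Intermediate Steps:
t(w) = -6 + w/3
X(h, L) = -h*(-6 + L/3)/3 (X(h, L) = -(-6 + L/3)*h/3 = -h*(-6 + L/3)/3)
1/((-8*R(-2, 1 - 1*(-1)))*P(X(-4, 6), 1) + 80922) = 1/(-8*0*1 + 80922) = 1/(0*1 + 80922) = 1/(0 + 80922) = 1/80922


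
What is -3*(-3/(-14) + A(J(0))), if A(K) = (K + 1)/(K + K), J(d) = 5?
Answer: -171/70 ≈ -2.4429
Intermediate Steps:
A(K) = (1 + K)/(2*K) (A(K) = (1 + K)/((2*K)) = (1 + K)*(1/(2*K)) = (1 + K)/(2*K))
-3*(-3/(-14) + A(J(0))) = -3*(-3/(-14) + (½)*(1 + 5)/5) = -3*(-3*(-1/14) + (½)*(⅕)*6) = -3*(3/14 + ⅗) = -3*57/70 = -171/70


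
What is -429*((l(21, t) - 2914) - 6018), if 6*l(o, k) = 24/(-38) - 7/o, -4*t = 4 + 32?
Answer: 436836257/114 ≈ 3.8319e+6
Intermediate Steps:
t = -9 (t = -(4 + 32)/4 = -¼*36 = -9)
l(o, k) = -2/19 - 7/(6*o) (l(o, k) = (24/(-38) - 7/o)/6 = (24*(-1/38) - 7/o)/6 = (-12/19 - 7/o)/6 = -2/19 - 7/(6*o))
-429*((l(21, t) - 2914) - 6018) = -429*(((1/114)*(-133 - 12*21)/21 - 2914) - 6018) = -429*(((1/114)*(1/21)*(-133 - 252) - 2914) - 6018) = -429*(((1/114)*(1/21)*(-385) - 2914) - 6018) = -429*((-55/342 - 2914) - 6018) = -429*(-996643/342 - 6018) = -429*(-3054799/342) = 436836257/114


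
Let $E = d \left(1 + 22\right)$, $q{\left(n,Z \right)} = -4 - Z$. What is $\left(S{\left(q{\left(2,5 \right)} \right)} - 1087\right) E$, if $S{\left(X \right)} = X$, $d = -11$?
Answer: $277288$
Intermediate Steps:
$E = -253$ ($E = - 11 \left(1 + 22\right) = \left(-11\right) 23 = -253$)
$\left(S{\left(q{\left(2,5 \right)} \right)} - 1087\right) E = \left(\left(-4 - 5\right) - 1087\right) \left(-253\right) = \left(-9 - 1087\right) \left(-253\right) = \left(-1096\right) \left(-253\right) = 277288$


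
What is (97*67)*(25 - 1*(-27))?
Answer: 337948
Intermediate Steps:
(97*67)*(25 - 1*(-27)) = 6499*(25 + 27) = 6499*52 = 337948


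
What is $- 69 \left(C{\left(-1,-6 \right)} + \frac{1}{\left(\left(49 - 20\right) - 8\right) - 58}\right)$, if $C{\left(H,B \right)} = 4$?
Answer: $- \frac{10143}{37} \approx -274.14$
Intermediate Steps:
$- 69 \left(C{\left(-1,-6 \right)} + \frac{1}{\left(\left(49 - 20\right) - 8\right) - 58}\right) = - 69 \left(4 + \frac{1}{\left(\left(49 - 20\right) - 8\right) - 58}\right) = - 69 \left(4 + \frac{1}{\left(29 - 8\right) - 58}\right) = - 69 \left(4 + \frac{1}{21 - 58}\right) = - 69 \left(4 + \frac{1}{-37}\right) = - 69 \left(4 - \frac{1}{37}\right) = \left(-69\right) \frac{147}{37} = - \frac{10143}{37}$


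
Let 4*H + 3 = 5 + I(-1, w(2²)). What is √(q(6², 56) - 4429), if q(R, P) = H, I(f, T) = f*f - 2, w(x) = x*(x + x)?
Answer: I*√17715/2 ≈ 66.549*I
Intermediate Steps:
w(x) = 2*x² (w(x) = x*(2*x) = 2*x²)
I(f, T) = -2 + f² (I(f, T) = f² - 2 = -2 + f²)
H = ¼ (H = -¾ + (5 + (-2 + (-1)²))/4 = -¾ + (5 + (-2 + 1))/4 = -¾ + (5 - 1)/4 = -¾ + (¼)*4 = -¾ + 1 = ¼ ≈ 0.25000)
q(R, P) = ¼
√(q(6², 56) - 4429) = √(¼ - 4429) = √(-17715/4) = I*√17715/2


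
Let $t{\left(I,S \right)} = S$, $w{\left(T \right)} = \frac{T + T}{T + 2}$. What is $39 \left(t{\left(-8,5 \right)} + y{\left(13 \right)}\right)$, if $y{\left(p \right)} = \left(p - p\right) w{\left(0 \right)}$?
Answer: $195$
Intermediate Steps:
$w{\left(T \right)} = \frac{2 T}{2 + T}$
$y{\left(p \right)} = 0$ ($y{\left(p \right)} = \left(p - p\right) 2 \cdot 0 \frac{1}{2 + 0} = 0 \cdot 2 \cdot 0 \cdot \frac{1}{2} = 0 \cdot 0 = 0$)
$39 \left(t{\left(-8,5 \right)} + y{\left(13 \right)}\right) = 39 \left(5 + 0\right) = 39 \cdot 5 = 195$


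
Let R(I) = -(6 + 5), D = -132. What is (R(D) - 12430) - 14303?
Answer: -26744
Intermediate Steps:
R(I) = -11 (R(I) = -1*11 = -11)
(R(D) - 12430) - 14303 = (-11 - 12430) - 14303 = -12441 - 14303 = -26744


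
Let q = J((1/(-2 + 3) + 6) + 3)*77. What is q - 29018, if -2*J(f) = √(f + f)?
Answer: -29018 - 77*√5 ≈ -29190.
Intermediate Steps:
J(f) = -√2*√f/2 (J(f) = -√(f + f)/2 = -√2*√f/2)
q = -77*√5 (q = -√2*√((1/(-2 + 3) + 6) + 3)/2*77 = -√2*√((1/1 + 6) + 3)/2*77 = -√2*√((1 + 6) + 3)/2*77 = -√2*√(7 + 3)/2*77 = -√2*√10/2*77 = -√5*77 = -77*√5 ≈ -172.18)
q - 29018 = -77*√5 - 29018 = -29018 - 77*√5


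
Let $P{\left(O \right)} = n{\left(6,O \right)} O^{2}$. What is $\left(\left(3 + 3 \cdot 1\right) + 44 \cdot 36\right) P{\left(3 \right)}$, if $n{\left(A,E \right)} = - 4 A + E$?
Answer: $-300510$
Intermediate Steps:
$n{\left(A,E \right)} = E - 4 A$
$P{\left(O \right)} = O^{2} \left(-24 + O\right)$ ($P{\left(O \right)} = \left(O - 24\right) O^{2} = \left(-24 + O\right) O^{2} = O^{2} \left(-24 + O\right)$)
$\left(\left(3 + 3 \cdot 1\right) + 44 \cdot 36\right) P{\left(3 \right)} = \left(\left(3 + 3 \cdot 1\right) + 44 \cdot 36\right) 3^{2} \left(-24 + 3\right) = \left(\left(3 + 3\right) + 1584\right) 9 \left(-21\right) = \left(6 + 1584\right) \left(-189\right) = 1590 \left(-189\right) = -300510$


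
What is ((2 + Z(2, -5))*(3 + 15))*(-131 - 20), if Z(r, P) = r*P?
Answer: 21744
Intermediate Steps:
Z(r, P) = P*r
((2 + Z(2, -5))*(3 + 15))*(-131 - 20) = ((2 - 5*2)*(3 + 15))*(-131 - 20) = ((2 - 10)*18)*(-151) = -8*18*(-151) = -144*(-151) = 21744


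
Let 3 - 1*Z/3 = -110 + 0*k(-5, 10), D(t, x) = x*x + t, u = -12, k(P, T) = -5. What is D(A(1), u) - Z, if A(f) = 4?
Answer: -191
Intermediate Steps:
D(t, x) = t + x² (D(t, x) = x² + t = t + x²)
Z = 339 (Z = 9 - 3*(-110 + 0*(-5)) = 9 - 3*(-110 + 0) = 9 - 3*(-110) = 9 + 330 = 339)
D(A(1), u) - Z = (4 + (-12)²) - 1*339 = (4 + 144) - 339 = 148 - 339 = -191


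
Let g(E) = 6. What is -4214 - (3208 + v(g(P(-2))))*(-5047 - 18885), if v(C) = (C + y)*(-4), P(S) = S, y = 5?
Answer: 75716634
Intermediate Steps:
v(C) = -20 - 4*C (v(C) = (C + 5)*(-4) = (5 + C)*(-4) = -20 - 4*C)
-4214 - (3208 + v(g(P(-2))))*(-5047 - 18885) = -4214 - (3208 + (-20 - 4*6))*(-5047 - 18885) = -4214 - (3208 + (-20 - 24))*(-23932) = -4214 - (3208 - 44)*(-23932) = -4214 - 3164*(-23932) = -4214 - 1*(-75720848) = -4214 + 75720848 = 75716634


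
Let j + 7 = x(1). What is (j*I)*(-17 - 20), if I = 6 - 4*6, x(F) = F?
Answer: -3996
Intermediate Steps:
j = -6 (j = -7 + 1 = -6)
I = -18 (I = 6 - 24 = -18)
(j*I)*(-17 - 20) = (-6*(-18))*(-17 - 20) = 108*(-37) = -3996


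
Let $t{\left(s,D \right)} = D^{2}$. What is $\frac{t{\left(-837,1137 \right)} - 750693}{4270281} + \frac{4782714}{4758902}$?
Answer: $\frac{3833869880531}{3386974798577} \approx 1.1319$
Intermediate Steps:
$\frac{t{\left(-837,1137 \right)} - 750693}{4270281} + \frac{4782714}{4758902} = \frac{1137^{2} - 750693}{4270281} + \frac{4782714}{4758902} = \left(1292769 - 750693\right) \frac{1}{4270281} + 4782714 \cdot \frac{1}{4758902} = 542076 \cdot \frac{1}{4270281} + \frac{2391357}{2379451} = \frac{180692}{1423427} + \frac{2391357}{2379451} = \frac{3833869880531}{3386974798577}$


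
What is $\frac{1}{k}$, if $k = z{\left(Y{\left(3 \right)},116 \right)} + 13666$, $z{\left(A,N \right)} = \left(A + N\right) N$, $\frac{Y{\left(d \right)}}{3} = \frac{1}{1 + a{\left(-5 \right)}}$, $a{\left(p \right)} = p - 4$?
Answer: $\frac{2}{54157} \approx 3.693 \cdot 10^{-5}$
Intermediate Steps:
$a{\left(p \right)} = -4 + p$ ($a{\left(p \right)} = p - 4 = -4 + p$)
$Y{\left(d \right)} = - \frac{3}{8}$ ($Y{\left(d \right)} = \frac{3}{1 - 9} = \frac{3}{-8} = 3 \left(- \frac{1}{8}\right) = - \frac{3}{8}$)
$z{\left(A,N \right)} = N \left(A + N\right)$
$k = \frac{54157}{2}$ ($k = 116 \left(- \frac{3}{8} + 116\right) + 13666 = 116 \cdot \frac{925}{8} + 13666 = \frac{26825}{2} + 13666 = \frac{54157}{2} \approx 27079.0$)
$\frac{1}{k} = \frac{1}{\frac{54157}{2}} = \frac{2}{54157}$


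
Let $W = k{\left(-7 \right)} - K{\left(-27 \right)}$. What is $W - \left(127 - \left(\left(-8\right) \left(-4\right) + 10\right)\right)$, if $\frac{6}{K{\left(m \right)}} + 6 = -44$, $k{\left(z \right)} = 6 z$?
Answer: $- \frac{3172}{25} \approx -126.88$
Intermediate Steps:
$K{\left(m \right)} = - \frac{3}{25}$ ($K{\left(m \right)} = \frac{6}{-6 - 44} = \frac{6}{-50} = 6 \left(- \frac{1}{50}\right) = - \frac{3}{25}$)
$W = - \frac{1047}{25}$ ($W = 6 \left(-7\right) - - \frac{3}{25} = -42 + \frac{3}{25} = - \frac{1047}{25} \approx -41.88$)
$W - \left(127 - \left(\left(-8\right) \left(-4\right) + 10\right)\right) = - \frac{1047}{25} - \left(127 - \left(\left(-8\right) \left(-4\right) + 10\right)\right) = - \frac{1047}{25} - \left(127 - \left(32 + 10\right)\right) = - \frac{1047}{25} - \left(127 - 42\right) = - \frac{1047}{25} - 85 = - \frac{3172}{25}$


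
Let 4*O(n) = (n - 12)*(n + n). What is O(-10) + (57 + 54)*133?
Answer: 14873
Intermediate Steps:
O(n) = n*(-12 + n)/2 (O(n) = ((n - 12)*(n + n))/4 = ((-12 + n)*(2*n))/4 = (2*n*(-12 + n))/4 = n*(-12 + n)/2)
O(-10) + (57 + 54)*133 = (½)*(-10)*(-12 - 10) + (57 + 54)*133 = (½)*(-10)*(-22) + 111*133 = 110 + 14763 = 14873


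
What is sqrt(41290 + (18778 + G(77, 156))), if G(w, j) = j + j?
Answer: 2*sqrt(15095) ≈ 245.72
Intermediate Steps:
G(w, j) = 2*j
sqrt(41290 + (18778 + G(77, 156))) = sqrt(41290 + (18778 + 2*156)) = sqrt(41290 + (18778 + 312)) = sqrt(41290 + 19090) = sqrt(60380) = 2*sqrt(15095)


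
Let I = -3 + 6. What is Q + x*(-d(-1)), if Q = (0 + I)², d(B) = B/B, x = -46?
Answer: 55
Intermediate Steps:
d(B) = 1
I = 3
Q = 9 (Q = (0 + 3)² = 3² = 9)
Q + x*(-d(-1)) = 9 - (-46) = 9 - 46*(-1) = 9 + 46 = 55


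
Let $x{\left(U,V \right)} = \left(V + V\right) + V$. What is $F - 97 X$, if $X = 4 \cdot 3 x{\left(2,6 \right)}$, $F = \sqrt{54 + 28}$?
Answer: $-20952 + \sqrt{82} \approx -20943.0$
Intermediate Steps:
$x{\left(U,V \right)} = 3 V$ ($x{\left(U,V \right)} = 2 V + V = 3 V$)
$F = \sqrt{82} \approx 9.0554$
$X = 216$ ($X = 4 \cdot 3 \cdot 3 \cdot 6 = 12 \cdot 18 = 216$)
$F - 97 X = \sqrt{82} - 20952 = -20952 + \sqrt{82}$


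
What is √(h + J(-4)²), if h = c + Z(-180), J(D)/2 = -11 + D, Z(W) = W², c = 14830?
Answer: √48130 ≈ 219.39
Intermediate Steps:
J(D) = -22 + 2*D (J(D) = 2*(-11 + D) = -22 + 2*D)
h = 47230 (h = 14830 + (-180)² = 14830 + 32400 = 47230)
√(h + J(-4)²) = √(47230 + (-22 + 2*(-4))²) = √(47230 + (-22 - 8)²) = √(47230 + (-30)²) = √(47230 + 900) = √48130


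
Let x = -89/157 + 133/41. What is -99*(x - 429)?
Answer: 271679859/6437 ≈ 42206.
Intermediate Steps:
x = 17232/6437 (x = -89*1/157 + 133*(1/41) = -89/157 + 133/41 = 17232/6437 ≈ 2.6770)
-99*(x - 429) = -99*(17232/6437 - 429) = -99*(-2744241/6437) = 271679859/6437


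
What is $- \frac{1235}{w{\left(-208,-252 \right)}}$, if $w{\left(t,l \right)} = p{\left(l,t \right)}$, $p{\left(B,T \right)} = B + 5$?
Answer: $5$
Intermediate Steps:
$p{\left(B,T \right)} = 5 + B$
$w{\left(t,l \right)} = 5 + l$
$- \frac{1235}{w{\left(-208,-252 \right)}} = - \frac{1235}{5 - 252} = - \frac{1235}{-247} = \left(-1235\right) \left(- \frac{1}{247}\right) = 5$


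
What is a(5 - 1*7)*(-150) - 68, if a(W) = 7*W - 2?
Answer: 2332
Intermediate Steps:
a(W) = -2 + 7*W
a(5 - 1*7)*(-150) - 68 = (-2 + 7*(5 - 1*7))*(-150) - 68 = (-2 + 7*(5 - 7))*(-150) - 68 = (-2 + 7*(-2))*(-150) - 68 = (-2 - 14)*(-150) - 68 = -16*(-150) - 68 = 2400 - 68 = 2332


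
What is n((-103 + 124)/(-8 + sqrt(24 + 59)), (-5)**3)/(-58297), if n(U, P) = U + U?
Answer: -336/1107643 - 42*sqrt(83)/1107643 ≈ -0.00064880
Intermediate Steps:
n(U, P) = 2*U
n((-103 + 124)/(-8 + sqrt(24 + 59)), (-5)**3)/(-58297) = (2*((-103 + 124)/(-8 + sqrt(24 + 59))))/(-58297) = (2*(21/(-8 + sqrt(83))))*(-1/58297) = (42/(-8 + sqrt(83)))*(-1/58297) = -42/(58297*(-8 + sqrt(83)))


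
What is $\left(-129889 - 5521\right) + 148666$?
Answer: $13256$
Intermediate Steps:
$\left(-129889 - 5521\right) + 148666 = -135410 + 148666 = 13256$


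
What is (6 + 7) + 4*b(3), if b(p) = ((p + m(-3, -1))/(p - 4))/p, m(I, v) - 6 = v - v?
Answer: 1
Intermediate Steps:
m(I, v) = 6 (m(I, v) = 6 + (v - v) = 6 + 0 = 6)
b(p) = (6 + p)/(p*(-4 + p)) (b(p) = ((p + 6)/(p - 4))/p = ((6 + p)/(-4 + p))/p = (6 + p)/(p*(-4 + p)))
(6 + 7) + 4*b(3) = (6 + 7) + 4*((6 + 3)/(3*(-4 + 3))) = 13 + 4*((⅓)*9/(-1)) = 13 + 4*((⅓)*(-1)*9) = 13 + 4*(-3) = 13 - 12 = 1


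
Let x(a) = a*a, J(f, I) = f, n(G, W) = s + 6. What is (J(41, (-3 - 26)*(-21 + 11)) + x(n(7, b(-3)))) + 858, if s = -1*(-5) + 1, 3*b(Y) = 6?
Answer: 1043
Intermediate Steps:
b(Y) = 2 (b(Y) = (⅓)*6 = 2)
s = 6 (s = 5 + 1 = 6)
n(G, W) = 12 (n(G, W) = 6 + 6 = 12)
x(a) = a²
(J(41, (-3 - 26)*(-21 + 11)) + x(n(7, b(-3)))) + 858 = (41 + 12²) + 858 = (41 + 144) + 858 = 185 + 858 = 1043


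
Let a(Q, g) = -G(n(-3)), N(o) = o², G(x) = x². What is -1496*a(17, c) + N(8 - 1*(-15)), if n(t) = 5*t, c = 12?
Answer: 337129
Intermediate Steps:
a(Q, g) = -225 (a(Q, g) = -(5*(-3))² = -1*(-15)² = -1*225 = -225)
-1496*a(17, c) + N(8 - 1*(-15)) = -1496*(-225) + (8 - 1*(-15))² = 336600 + (8 + 15)² = 336600 + 23² = 336600 + 529 = 337129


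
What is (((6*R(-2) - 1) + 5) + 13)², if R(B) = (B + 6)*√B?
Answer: -863 + 816*I*√2 ≈ -863.0 + 1154.0*I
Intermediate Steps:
R(B) = √B*(6 + B) (R(B) = (6 + B)*√B = √B*(6 + B))
(((6*R(-2) - 1) + 5) + 13)² = (((6*(√(-2)*(6 - 2)) - 1) + 5) + 13)² = (((6*((I*√2)*4) - 1) + 5) + 13)² = (((6*(4*I*√2) - 1) + 5) + 13)² = (((24*I*√2 - 1) + 5) + 13)² = (((-1 + 24*I*√2) + 5) + 13)² = ((4 + 24*I*√2) + 13)² = (17 + 24*I*√2)²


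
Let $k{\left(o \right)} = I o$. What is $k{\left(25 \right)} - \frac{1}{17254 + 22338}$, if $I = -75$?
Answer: $- \frac{74235001}{39592} \approx -1875.0$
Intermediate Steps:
$k{\left(o \right)} = - 75 o$
$k{\left(25 \right)} - \frac{1}{17254 + 22338} = \left(-75\right) 25 - \frac{1}{17254 + 22338} = -1875 - \frac{1}{39592} = - \frac{74235001}{39592}$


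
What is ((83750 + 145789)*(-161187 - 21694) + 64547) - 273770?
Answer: -41978531082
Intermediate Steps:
((83750 + 145789)*(-161187 - 21694) + 64547) - 273770 = (229539*(-182881) + 64547) - 273770 = (-41978321859 + 64547) - 273770 = -41978257312 - 273770 = -41978531082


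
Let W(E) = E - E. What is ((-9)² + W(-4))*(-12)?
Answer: -972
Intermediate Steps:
W(E) = 0
((-9)² + W(-4))*(-12) = ((-9)² + 0)*(-12) = (81 + 0)*(-12) = 81*(-12) = -972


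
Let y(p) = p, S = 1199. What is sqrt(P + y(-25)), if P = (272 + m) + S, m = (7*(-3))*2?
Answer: 6*sqrt(39) ≈ 37.470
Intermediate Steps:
m = -42 (m = -21*2 = -42)
P = 1429 (P = (272 - 42) + 1199 = 230 + 1199 = 1429)
sqrt(P + y(-25)) = sqrt(1429 - 25) = sqrt(1404) = 6*sqrt(39)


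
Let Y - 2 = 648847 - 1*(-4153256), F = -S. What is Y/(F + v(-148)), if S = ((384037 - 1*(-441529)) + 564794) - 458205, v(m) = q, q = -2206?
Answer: -4802105/934361 ≈ -5.1395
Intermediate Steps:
v(m) = -2206
S = 932155 (S = ((384037 + 441529) + 564794) - 458205 = (825566 + 564794) - 458205 = 1390360 - 458205 = 932155)
F = -932155 (F = -1*932155 = -932155)
Y = 4802105 (Y = 2 + (648847 - 1*(-4153256)) = 2 + (648847 + 4153256) = 2 + 4802103 = 4802105)
Y/(F + v(-148)) = 4802105/(-932155 - 2206) = 4802105/(-934361) = 4802105*(-1/934361) = -4802105/934361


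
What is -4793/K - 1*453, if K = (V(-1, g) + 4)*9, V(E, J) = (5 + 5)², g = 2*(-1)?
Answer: -428801/936 ≈ -458.12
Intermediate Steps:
g = -2
V(E, J) = 100 (V(E, J) = 10² = 100)
K = 936 (K = (100 + 4)*9 = 104*9 = 936)
-4793/K - 1*453 = -4793/936 - 1*453 = -4793*1/936 - 453 = -4793/936 - 453 = -428801/936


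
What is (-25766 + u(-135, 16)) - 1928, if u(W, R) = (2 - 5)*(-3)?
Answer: -27685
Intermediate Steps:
u(W, R) = 9 (u(W, R) = -3*(-3) = 9)
(-25766 + u(-135, 16)) - 1928 = (-25766 + 9) - 1928 = -25757 - 1928 = -27685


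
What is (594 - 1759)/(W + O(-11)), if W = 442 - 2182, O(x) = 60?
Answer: 233/336 ≈ 0.69345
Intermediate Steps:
W = -1740
(594 - 1759)/(W + O(-11)) = (594 - 1759)/(-1740 + 60) = -1165/(-1680) = -1165*(-1/1680) = 233/336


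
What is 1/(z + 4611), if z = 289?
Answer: 1/4900 ≈ 0.00020408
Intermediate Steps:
1/(z + 4611) = 1/(289 + 4611) = 1/4900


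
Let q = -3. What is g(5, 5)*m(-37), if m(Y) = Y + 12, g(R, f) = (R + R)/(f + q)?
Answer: -125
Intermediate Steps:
g(R, f) = 2*R/(-3 + f) (g(R, f) = (R + R)/(f - 3) = (2*R)/(-3 + f) = 2*R/(-3 + f))
m(Y) = 12 + Y
g(5, 5)*m(-37) = (2*5/(-3 + 5))*(12 - 37) = (2*5/2)*(-25) = (2*5*(1/2))*(-25) = 5*(-25) = -125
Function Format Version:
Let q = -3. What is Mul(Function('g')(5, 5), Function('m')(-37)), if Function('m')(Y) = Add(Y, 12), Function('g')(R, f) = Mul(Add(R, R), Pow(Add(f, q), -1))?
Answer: -125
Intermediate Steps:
Function('g')(R, f) = Mul(2, R, Pow(Add(-3, f), -1)) (Function('g')(R, f) = Mul(Add(R, R), Pow(Add(f, -3), -1)) = Mul(Mul(2, R), Pow(Add(-3, f), -1)) = Mul(2, R, Pow(Add(-3, f), -1)))
Function('m')(Y) = Add(12, Y)
Mul(Function('g')(5, 5), Function('m')(-37)) = Mul(Mul(2, 5, Pow(Add(-3, 5), -1)), Add(12, -37)) = Mul(Mul(2, 5, Pow(2, -1)), -25) = Mul(Mul(2, 5, Rational(1, 2)), -25) = Mul(5, -25) = -125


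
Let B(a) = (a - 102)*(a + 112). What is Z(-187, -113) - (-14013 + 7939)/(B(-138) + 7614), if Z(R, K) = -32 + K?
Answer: -1001378/6927 ≈ -144.56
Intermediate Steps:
B(a) = (-102 + a)*(112 + a)
Z(-187, -113) - (-14013 + 7939)/(B(-138) + 7614) = (-32 - 113) - (-14013 + 7939)/((-11424 + (-138)**2 + 10*(-138)) + 7614) = -145 - (-6074)/((-11424 + 19044 - 1380) + 7614) = -145 - (-6074)/(6240 + 7614) = -145 - (-6074)/13854 = -145 - 1*(-3037/6927) = -145 + 3037/6927 = -1001378/6927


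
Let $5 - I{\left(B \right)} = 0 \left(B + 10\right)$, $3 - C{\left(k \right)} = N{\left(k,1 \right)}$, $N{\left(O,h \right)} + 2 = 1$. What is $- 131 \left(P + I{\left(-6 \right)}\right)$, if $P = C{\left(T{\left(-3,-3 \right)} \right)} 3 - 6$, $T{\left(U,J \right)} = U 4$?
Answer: $-1441$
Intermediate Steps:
$N{\left(O,h \right)} = -1$ ($N{\left(O,h \right)} = -2 + 1 = -1$)
$T{\left(U,J \right)} = 4 U$
$C{\left(k \right)} = 4$ ($C{\left(k \right)} = 3 - -1 = 3 + 1 = 4$)
$I{\left(B \right)} = 5$ ($I{\left(B \right)} = 5 - 0 \left(B + 10\right) = 5 - 0 \left(10 + B\right) = 5 - 0 = 5 + 0 = 5$)
$P = 6$ ($P = 4 \cdot 3 - 6 = 12 - 6 = 6$)
$- 131 \left(P + I{\left(-6 \right)}\right) = - 131 \left(6 + 5\right) = \left(-131\right) 11 = -1441$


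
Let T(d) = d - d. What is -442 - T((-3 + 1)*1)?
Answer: -442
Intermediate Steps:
T(d) = 0
-442 - T((-3 + 1)*1) = -442 - 1*0 = -442 + 0 = -442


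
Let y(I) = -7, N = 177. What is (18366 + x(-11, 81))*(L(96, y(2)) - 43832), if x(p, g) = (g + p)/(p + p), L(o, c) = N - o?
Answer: -8837308241/11 ≈ -8.0339e+8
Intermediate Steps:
L(o, c) = 177 - o
x(p, g) = (g + p)/(2*p) (x(p, g) = (g + p)/((2*p)) = (g + p)*(1/(2*p)) = (g + p)/(2*p))
(18366 + x(-11, 81))*(L(96, y(2)) - 43832) = (18366 + (½)*(81 - 11)/(-11))*((177 - 1*96) - 43832) = (18366 + (½)*(-1/11)*70)*((177 - 96) - 43832) = (18366 - 35/11)*(81 - 43832) = (201991/11)*(-43751) = -8837308241/11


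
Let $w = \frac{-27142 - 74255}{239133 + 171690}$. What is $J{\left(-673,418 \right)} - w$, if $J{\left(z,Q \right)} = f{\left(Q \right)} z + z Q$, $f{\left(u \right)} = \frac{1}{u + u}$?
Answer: $- \frac{32205643421593}{114482676} \approx -2.8131 \cdot 10^{5}$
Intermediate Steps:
$w = - \frac{33799}{136941}$ ($w = - \frac{101397}{410823} = \left(-101397\right) \frac{1}{410823} = - \frac{33799}{136941} \approx -0.24681$)
$f{\left(u \right)} = \frac{1}{2 u}$
$J{\left(z,Q \right)} = Q z + \frac{z}{2 Q}$ ($J{\left(z,Q \right)} = \frac{1}{2 Q} z + z Q = \frac{z}{2 Q} + Q z = Q z + \frac{z}{2 Q}$)
$J{\left(-673,418 \right)} - w = \left(418 \left(-673\right) + \frac{1}{2} \left(-673\right) \frac{1}{418}\right) - - \frac{33799}{136941} = \left(-281314 + \frac{1}{2} \left(-673\right) \frac{1}{418}\right) + \frac{33799}{136941} = \left(-281314 - \frac{673}{836}\right) + \frac{33799}{136941} = - \frac{235179177}{836} + \frac{33799}{136941} = - \frac{32205643421593}{114482676}$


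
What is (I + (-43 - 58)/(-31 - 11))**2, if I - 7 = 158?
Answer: 49434961/1764 ≈ 28024.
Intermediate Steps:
I = 165 (I = 7 + 158 = 165)
(I + (-43 - 58)/(-31 - 11))**2 = (165 + (-43 - 58)/(-31 - 11))**2 = (165 - 101/(-42))**2 = (165 - 101*(-1/42))**2 = (165 + 101/42)**2 = (7031/42)**2 = 49434961/1764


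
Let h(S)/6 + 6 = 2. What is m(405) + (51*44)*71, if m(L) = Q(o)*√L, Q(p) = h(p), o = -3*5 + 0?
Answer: 159324 - 216*√5 ≈ 1.5884e+5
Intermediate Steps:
h(S) = -24 (h(S) = -36 + 6*2 = -36 + 12 = -24)
o = -15 (o = -15 + 0 = -15)
Q(p) = -24
m(L) = -24*√L
m(405) + (51*44)*71 = -216*√5 + (51*44)*71 = -216*√5 + 2244*71 = -216*√5 + 159324 = 159324 - 216*√5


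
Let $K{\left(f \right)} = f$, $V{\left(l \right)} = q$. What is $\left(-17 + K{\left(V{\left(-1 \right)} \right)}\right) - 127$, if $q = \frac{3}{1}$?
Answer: $-141$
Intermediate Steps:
$q = 3$ ($q = 3 \cdot 1 = 3$)
$V{\left(l \right)} = 3$
$\left(-17 + K{\left(V{\left(-1 \right)} \right)}\right) - 127 = \left(-17 + 3\right) - 127 = -14 - 127 = -141$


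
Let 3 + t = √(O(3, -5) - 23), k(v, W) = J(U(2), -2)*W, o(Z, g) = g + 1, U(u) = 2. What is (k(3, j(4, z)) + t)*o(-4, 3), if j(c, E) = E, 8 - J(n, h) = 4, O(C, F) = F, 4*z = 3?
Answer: 8*I*√7 ≈ 21.166*I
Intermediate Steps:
z = ¾ (z = (¼)*3 = ¾ ≈ 0.75000)
J(n, h) = 4 (J(n, h) = 8 - 1*4 = 8 - 4 = 4)
o(Z, g) = 1 + g
k(v, W) = 4*W
t = -3 + 2*I*√7 (t = -3 + √(-5 - 23) = -3 + √(-28) = -3 + 2*I*√7 ≈ -3.0 + 5.2915*I)
(k(3, j(4, z)) + t)*o(-4, 3) = (4*(¾) + (-3 + 2*I*√7))*(1 + 3) = (3 + (-3 + 2*I*√7))*4 = (2*I*√7)*4 = 8*I*√7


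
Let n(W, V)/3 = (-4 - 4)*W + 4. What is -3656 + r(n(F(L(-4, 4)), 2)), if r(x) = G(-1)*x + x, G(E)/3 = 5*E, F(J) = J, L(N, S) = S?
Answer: -2480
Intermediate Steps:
G(E) = 15*E (G(E) = 3*(5*E) = 15*E)
n(W, V) = 12 - 24*W (n(W, V) = 3*((-4 - 4)*W + 4) = 3*(-8*W + 4) = 3*(4 - 8*W) = 12 - 24*W)
r(x) = -14*x (r(x) = (15*(-1))*x + x = -15*x + x = -14*x)
-3656 + r(n(F(L(-4, 4)), 2)) = -3656 - 14*(12 - 24*4) = -3656 - 14*(12 - 96) = -3656 - 14*(-84) = -3656 + 1176 = -2480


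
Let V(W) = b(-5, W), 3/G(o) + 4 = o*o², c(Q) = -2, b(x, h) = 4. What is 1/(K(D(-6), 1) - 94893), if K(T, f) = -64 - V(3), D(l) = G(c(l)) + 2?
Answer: -1/94961 ≈ -1.0531e-5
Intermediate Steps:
G(o) = 3/(-4 + o³) (G(o) = 3/(-4 + o*o²) = 3/(-4 + o³))
V(W) = 4
D(l) = 7/4 (D(l) = 3/(-4 + (-2)³) + 2 = 3/(-4 - 8) + 2 = 3/(-12) + 2 = 3*(-1/12) + 2 = -¼ + 2 = 7/4)
K(T, f) = -68 (K(T, f) = -64 - 1*4 = -64 - 4 = -68)
1/(K(D(-6), 1) - 94893) = 1/(-68 - 94893) = 1/(-94961) = -1/94961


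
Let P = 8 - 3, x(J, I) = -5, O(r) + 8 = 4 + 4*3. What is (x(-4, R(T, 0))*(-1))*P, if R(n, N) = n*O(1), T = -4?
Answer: 25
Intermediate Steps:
O(r) = 8 (O(r) = -8 + (4 + 4*3) = -8 + (4 + 12) = -8 + 16 = 8)
R(n, N) = 8*n (R(n, N) = n*8 = 8*n)
P = 5
(x(-4, R(T, 0))*(-1))*P = -5*(-1)*5 = 5*5 = 25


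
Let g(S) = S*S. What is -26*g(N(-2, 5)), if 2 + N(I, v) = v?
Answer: -234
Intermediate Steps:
N(I, v) = -2 + v
g(S) = S²
-26*g(N(-2, 5)) = -26*(-2 + 5)² = -26*3² = -26*9 = -234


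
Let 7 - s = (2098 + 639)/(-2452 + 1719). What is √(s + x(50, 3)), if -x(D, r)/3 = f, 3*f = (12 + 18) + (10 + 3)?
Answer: I*√17336183/733 ≈ 5.6803*I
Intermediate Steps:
f = 43/3 (f = ((12 + 18) + (10 + 3))/3 = (30 + 13)/3 = (⅓)*43 = 43/3 ≈ 14.333)
x(D, r) = -43 (x(D, r) = -3*43/3 = -43)
s = 7868/733 (s = 7 - (2098 + 639)/(-2452 + 1719) = 7 - 2737/(-733) = 7 - 2737*(-1)/733 = 7 - 1*(-2737/733) = 7 + 2737/733 = 7868/733 ≈ 10.734)
√(s + x(50, 3)) = √(7868/733 - 43) = √(-23651/733) = I*√17336183/733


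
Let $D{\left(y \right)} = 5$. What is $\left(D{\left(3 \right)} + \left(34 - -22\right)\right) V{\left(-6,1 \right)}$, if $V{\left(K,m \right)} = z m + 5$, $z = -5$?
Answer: $0$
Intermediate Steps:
$V{\left(K,m \right)} = 5 - 5 m$ ($V{\left(K,m \right)} = - 5 m + 5 = 5 - 5 m$)
$\left(D{\left(3 \right)} + \left(34 - -22\right)\right) V{\left(-6,1 \right)} = \left(5 + \left(34 - -22\right)\right) \left(5 - 5\right) = \left(5 + \left(34 + 22\right)\right) \left(5 - 5\right) = \left(5 + 56\right) 0 = 61 \cdot 0 = 0$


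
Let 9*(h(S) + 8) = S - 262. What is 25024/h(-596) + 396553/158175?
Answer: -1175158217/4903425 ≈ -239.66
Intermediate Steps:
h(S) = -334/9 + S/9 (h(S) = -8 + (S - 262)/9 = -8 + (-262 + S)/9 = -8 + (-262/9 + S/9) = -334/9 + S/9)
25024/h(-596) + 396553/158175 = 25024/(-334/9 + (1/9)*(-596)) + 396553/158175 = 25024/(-334/9 - 596/9) + 396553*(1/158175) = 25024/(-310/3) + 396553/158175 = 25024*(-3/310) + 396553/158175 = -37536/155 + 396553/158175 = -1175158217/4903425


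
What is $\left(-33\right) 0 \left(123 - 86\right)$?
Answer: $0$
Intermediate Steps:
$\left(-33\right) 0 \left(123 - 86\right) = 0 \cdot 37 = 0$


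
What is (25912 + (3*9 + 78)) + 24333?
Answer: 50350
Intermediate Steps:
(25912 + (3*9 + 78)) + 24333 = (25912 + (27 + 78)) + 24333 = (25912 + 105) + 24333 = 26017 + 24333 = 50350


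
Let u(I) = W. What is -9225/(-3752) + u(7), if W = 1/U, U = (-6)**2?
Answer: 83963/33768 ≈ 2.4865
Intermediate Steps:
U = 36
W = 1/36 ≈ 0.027778
u(I) = 1/36
-9225/(-3752) + u(7) = -9225/(-3752) + 1/36 = -9225*(-1/3752) + 1/36 = 9225/3752 + 1/36 = 83963/33768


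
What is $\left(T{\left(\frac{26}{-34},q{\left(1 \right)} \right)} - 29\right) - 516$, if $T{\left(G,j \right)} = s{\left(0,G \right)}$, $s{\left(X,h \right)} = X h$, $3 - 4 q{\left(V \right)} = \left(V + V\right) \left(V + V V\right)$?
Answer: $-545$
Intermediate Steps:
$q{\left(V \right)} = \frac{3}{4} - \frac{V \left(V + V^{2}\right)}{2}$ ($q{\left(V \right)} = \frac{3}{4} - \frac{\left(V + V\right) \left(V + V V\right)}{4} = \frac{3}{4} - \frac{2 V \left(V + V^{2}\right)}{4} = \frac{3}{4} - \frac{V \left(V + V^{2}\right)}{2}$)
$T{\left(G,j \right)} = 0$ ($T{\left(G,j \right)} = 0 G = 0$)
$\left(T{\left(\frac{26}{-34},q{\left(1 \right)} \right)} - 29\right) - 516 = \left(0 - 29\right) - 516 = -29 - 516 = -545$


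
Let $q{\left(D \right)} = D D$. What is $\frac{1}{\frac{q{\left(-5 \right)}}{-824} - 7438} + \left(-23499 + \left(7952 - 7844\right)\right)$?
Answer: $- \frac{143361966191}{6128937} \approx -23391.0$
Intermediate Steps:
$q{\left(D \right)} = D^{2}$
$\frac{1}{\frac{q{\left(-5 \right)}}{-824} - 7438} + \left(-23499 + \left(7952 - 7844\right)\right) = \frac{1}{\frac{\left(-5\right)^{2}}{-824} - 7438} + \left(-23499 + \left(7952 - 7844\right)\right) = \frac{1}{25 \left(- \frac{1}{824}\right) - 7438} + \left(-23499 + 108\right) = \frac{1}{- \frac{25}{824} - 7438} - 23391 = \frac{1}{- \frac{6128937}{824}} - 23391 = - \frac{824}{6128937} - 23391 = - \frac{143361966191}{6128937}$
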